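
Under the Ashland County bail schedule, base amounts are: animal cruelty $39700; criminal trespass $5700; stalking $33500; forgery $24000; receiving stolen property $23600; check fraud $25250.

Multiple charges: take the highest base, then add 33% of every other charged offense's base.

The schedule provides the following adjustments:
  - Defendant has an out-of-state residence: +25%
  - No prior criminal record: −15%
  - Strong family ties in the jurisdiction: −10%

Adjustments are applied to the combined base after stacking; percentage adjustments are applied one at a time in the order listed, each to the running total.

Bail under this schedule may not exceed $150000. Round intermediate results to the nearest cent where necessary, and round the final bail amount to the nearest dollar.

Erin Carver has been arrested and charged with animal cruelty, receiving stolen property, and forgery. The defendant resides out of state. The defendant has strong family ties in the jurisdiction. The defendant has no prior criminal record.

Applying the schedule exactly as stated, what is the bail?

$52984

Base amounts from the schedule: animal cruelty $39700; receiving stolen property $23600; forgery $24000.
Stacking rule: highest base plus 33% of each additional charge. Highest is animal cruelty at $39700. Additional: $23600 × 33% = $7788; $24000 × 33% = $7920. Combined base = $39700 + $15708 = $55408.
Defendant has an out-of-state residence (+25%): $55408 × 1.25 = $69260.
No prior criminal record (−15%): $69260 × 0.85 = $58871.
Strong family ties in the jurisdiction (−10%): $58871 × 0.9 = $52983.90.
$52983.90 is within the $150000 maximum.
Rounded to the nearest dollar: $52984.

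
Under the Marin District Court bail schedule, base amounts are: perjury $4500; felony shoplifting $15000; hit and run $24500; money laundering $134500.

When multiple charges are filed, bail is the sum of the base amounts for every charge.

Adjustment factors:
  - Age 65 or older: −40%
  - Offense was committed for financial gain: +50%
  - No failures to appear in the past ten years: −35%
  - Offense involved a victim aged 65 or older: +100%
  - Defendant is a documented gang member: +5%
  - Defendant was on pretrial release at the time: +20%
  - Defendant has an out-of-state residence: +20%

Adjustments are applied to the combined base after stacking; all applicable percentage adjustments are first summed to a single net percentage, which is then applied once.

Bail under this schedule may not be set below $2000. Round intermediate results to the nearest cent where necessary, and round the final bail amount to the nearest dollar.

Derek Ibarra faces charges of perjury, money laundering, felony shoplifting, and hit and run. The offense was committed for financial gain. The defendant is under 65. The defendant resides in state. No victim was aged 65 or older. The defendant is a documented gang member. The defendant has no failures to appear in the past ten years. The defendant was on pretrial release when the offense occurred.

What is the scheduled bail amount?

$249900

Base amounts from the schedule: perjury $4500; money laundering $134500; felony shoplifting $15000; hit and run $24500.
Stacking rule: sum of all bases. $4500 + $134500 + $15000 + $24500 = $178500.
Net percentage adjustment: +50% −35% +5% +20% = +40%. $178500 × 1.4 = $249900.
$249900 is at or above the $2000 minimum.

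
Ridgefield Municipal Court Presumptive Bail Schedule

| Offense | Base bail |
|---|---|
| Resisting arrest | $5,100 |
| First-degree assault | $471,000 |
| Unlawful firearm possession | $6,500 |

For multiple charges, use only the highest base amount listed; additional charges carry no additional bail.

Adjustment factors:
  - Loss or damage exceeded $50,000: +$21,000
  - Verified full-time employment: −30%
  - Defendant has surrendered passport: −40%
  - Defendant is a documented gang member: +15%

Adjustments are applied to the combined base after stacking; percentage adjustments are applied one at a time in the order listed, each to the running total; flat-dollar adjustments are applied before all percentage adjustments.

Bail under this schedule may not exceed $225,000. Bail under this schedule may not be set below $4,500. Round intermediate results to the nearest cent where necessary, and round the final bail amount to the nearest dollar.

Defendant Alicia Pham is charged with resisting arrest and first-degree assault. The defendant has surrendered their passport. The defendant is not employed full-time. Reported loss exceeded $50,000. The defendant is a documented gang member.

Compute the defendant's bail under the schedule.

$225,000

Base amounts from the schedule: resisting arrest $5,100; first-degree assault $471,000.
Stacking rule: use the highest base only. Highest is first-degree assault at $471,000. Combined base = $471,000.
Loss or damage exceeded $50,000 (+$21,000 flat): $471,000 + $21,000 = $492,000.
Defendant has surrendered passport (−40%): $492,000 × 0.6 = $295,200.
Defendant is a documented gang member (+15%): $295,200 × 1.15 = $339,480.
Result $339,480 exceeds the maximum of $225,000; bail is capped at $225,000.
$225,000 is at or above the $4,500 minimum.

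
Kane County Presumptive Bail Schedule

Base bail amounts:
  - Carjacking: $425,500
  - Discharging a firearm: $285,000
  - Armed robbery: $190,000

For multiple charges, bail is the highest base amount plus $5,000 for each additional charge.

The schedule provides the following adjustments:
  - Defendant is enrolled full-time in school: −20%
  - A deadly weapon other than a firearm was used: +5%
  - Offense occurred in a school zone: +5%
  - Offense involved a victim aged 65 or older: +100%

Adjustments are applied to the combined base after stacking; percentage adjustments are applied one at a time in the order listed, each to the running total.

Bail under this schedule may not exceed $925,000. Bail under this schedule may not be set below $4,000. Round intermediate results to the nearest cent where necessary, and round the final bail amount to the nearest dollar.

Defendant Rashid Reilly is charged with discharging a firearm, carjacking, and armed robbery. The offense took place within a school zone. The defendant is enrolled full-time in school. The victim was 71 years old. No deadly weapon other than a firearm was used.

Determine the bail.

Base amounts from the schedule: discharging a firearm $285,000; carjacking $425,500; armed robbery $190,000.
Stacking rule: highest base plus $5,000 per additional charge. Highest is carjacking at $425,500; 2 additional charges → +$10,000. Combined base = $435,500.
Defendant is enrolled full-time in school (−20%): $435,500 × 0.8 = $348,400.
Offense occurred in a school zone (+5%): $348,400 × 1.05 = $365,820.
Offense involved a victim aged 65 or older (+100%): $365,820 × 2 = $731,640.
$731,640 is within the $925,000 maximum.
$731,640 is at or above the $4,000 minimum.

$731,640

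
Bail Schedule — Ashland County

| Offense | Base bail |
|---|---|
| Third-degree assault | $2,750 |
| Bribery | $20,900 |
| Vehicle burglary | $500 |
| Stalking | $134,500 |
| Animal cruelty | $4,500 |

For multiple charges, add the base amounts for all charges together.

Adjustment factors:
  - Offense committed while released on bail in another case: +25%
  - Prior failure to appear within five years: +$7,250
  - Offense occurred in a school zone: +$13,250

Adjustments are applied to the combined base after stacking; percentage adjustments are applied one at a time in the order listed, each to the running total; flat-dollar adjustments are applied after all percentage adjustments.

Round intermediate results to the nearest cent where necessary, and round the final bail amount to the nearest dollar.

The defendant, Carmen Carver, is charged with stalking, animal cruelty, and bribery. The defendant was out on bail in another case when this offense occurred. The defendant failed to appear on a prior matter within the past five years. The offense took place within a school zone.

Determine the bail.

$220,375

Base amounts from the schedule: stalking $134,500; animal cruelty $4,500; bribery $20,900.
Stacking rule: sum of all bases. $134,500 + $4,500 + $20,900 = $159,900.
Offense committed while released on bail in another case (+25%): $159,900 × 1.25 = $199,875.
Prior failure to appear within five years (+$7,250 flat): $199,875 + $7,250 = $207,125.
Offense occurred in a school zone (+$13,250 flat): $207,125 + $13,250 = $220,375.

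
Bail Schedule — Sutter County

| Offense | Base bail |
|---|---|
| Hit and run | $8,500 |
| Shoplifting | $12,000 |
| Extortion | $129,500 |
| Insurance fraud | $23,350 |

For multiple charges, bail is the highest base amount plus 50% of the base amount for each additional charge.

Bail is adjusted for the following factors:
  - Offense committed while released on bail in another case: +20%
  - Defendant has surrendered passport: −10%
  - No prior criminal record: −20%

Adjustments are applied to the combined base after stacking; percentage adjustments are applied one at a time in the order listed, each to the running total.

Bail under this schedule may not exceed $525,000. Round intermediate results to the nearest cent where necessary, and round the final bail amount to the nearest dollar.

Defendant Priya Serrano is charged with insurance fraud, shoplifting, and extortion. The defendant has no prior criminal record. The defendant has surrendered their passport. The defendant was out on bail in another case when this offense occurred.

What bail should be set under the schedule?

Base amounts from the schedule: insurance fraud $23,350; shoplifting $12,000; extortion $129,500.
Stacking rule: highest base plus 50% of each additional charge. Highest is extortion at $129,500. Additional: $23,350 × 50% = $11,675; $12,000 × 50% = $6,000. Combined base = $129,500 + $17,675 = $147,175.
Offense committed while released on bail in another case (+20%): $147,175 × 1.2 = $176,610.
Defendant has surrendered passport (−10%): $176,610 × 0.9 = $158,949.
No prior criminal record (−20%): $158,949 × 0.8 = $127,159.20.
$127,159.20 is within the $525,000 maximum.
Rounded to the nearest dollar: $127,159.

$127,159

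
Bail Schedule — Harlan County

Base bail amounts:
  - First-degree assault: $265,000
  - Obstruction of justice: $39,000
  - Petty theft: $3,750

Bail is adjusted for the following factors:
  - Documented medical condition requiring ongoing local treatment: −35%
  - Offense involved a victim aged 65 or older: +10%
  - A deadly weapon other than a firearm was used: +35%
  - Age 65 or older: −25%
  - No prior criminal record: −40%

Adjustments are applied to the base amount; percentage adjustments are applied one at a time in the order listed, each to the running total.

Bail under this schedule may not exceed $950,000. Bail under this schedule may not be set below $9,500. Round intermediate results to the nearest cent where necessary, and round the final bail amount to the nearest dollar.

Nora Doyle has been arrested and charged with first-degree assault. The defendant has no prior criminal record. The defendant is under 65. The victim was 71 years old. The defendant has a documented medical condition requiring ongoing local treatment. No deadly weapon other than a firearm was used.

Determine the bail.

$113,685

Base amounts from the schedule: first-degree assault $265,000.
Single charge. Combined base = $265,000.
Documented medical condition requiring ongoing local treatment (−35%): $265,000 × 0.65 = $172,250.
Offense involved a victim aged 65 or older (+10%): $172,250 × 1.1 = $189,475.
No prior criminal record (−40%): $189,475 × 0.6 = $113,685.
$113,685 is within the $950,000 maximum.
$113,685 is at or above the $9,500 minimum.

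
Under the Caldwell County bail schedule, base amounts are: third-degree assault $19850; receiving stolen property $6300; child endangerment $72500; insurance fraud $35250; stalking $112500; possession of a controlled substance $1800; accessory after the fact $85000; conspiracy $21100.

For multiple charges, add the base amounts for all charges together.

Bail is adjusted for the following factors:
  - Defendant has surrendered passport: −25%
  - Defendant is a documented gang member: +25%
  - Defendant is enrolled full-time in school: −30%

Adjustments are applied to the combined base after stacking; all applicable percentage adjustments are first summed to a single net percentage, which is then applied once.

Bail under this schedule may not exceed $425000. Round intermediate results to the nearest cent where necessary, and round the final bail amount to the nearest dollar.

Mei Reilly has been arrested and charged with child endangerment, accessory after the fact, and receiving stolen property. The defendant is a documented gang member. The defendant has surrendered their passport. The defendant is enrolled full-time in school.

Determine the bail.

$114660

Base amounts from the schedule: child endangerment $72500; accessory after the fact $85000; receiving stolen property $6300.
Stacking rule: sum of all bases. $72500 + $85000 + $6300 = $163800.
Net percentage adjustment: −25% +25% −30% = −30%. $163800 × 0.7 = $114660.
$114660 is within the $425000 maximum.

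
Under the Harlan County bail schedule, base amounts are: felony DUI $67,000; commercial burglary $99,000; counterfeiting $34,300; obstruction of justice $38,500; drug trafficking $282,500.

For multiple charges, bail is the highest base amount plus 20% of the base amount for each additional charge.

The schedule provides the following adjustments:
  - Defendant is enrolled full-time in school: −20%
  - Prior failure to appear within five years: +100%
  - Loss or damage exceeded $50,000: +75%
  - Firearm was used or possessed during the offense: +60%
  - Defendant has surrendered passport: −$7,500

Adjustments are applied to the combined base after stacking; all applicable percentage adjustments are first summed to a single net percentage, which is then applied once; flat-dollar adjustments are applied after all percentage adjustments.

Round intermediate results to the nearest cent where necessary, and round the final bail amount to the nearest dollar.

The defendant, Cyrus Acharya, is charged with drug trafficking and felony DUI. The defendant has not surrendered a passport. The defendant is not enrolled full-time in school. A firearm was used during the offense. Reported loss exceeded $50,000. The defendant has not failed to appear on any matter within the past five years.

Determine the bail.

Base amounts from the schedule: drug trafficking $282,500; felony DUI $67,000.
Stacking rule: highest base plus 20% of each additional charge. Highest is drug trafficking at $282,500. Additional: $67,000 × 20% = $13,400. Combined base = $282,500 + $13,400 = $295,900.
Net percentage adjustment: +75% +60% = +135%. $295,900 × 2.35 = $695,365.

$695,365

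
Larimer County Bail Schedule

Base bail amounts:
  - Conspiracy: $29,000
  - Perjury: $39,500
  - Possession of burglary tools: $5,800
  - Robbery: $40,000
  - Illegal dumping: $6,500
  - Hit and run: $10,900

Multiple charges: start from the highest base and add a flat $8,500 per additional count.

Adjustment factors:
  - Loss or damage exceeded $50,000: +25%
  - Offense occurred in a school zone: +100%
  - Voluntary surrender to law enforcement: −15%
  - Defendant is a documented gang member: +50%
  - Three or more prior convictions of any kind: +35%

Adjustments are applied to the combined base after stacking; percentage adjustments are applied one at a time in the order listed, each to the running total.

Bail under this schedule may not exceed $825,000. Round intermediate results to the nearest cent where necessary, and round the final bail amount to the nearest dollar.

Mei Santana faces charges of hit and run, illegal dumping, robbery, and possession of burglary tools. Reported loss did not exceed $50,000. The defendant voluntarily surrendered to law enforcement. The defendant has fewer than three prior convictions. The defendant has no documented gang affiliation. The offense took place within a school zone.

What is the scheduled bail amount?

Base amounts from the schedule: hit and run $10,900; illegal dumping $6,500; robbery $40,000; possession of burglary tools $5,800.
Stacking rule: highest base plus $8,500 per additional charge. Highest is robbery at $40,000; 3 additional charges → +$25,500. Combined base = $65,500.
Offense occurred in a school zone (+100%): $65,500 × 2 = $131,000.
Voluntary surrender to law enforcement (−15%): $131,000 × 0.85 = $111,350.
$111,350 is within the $825,000 maximum.

$111,350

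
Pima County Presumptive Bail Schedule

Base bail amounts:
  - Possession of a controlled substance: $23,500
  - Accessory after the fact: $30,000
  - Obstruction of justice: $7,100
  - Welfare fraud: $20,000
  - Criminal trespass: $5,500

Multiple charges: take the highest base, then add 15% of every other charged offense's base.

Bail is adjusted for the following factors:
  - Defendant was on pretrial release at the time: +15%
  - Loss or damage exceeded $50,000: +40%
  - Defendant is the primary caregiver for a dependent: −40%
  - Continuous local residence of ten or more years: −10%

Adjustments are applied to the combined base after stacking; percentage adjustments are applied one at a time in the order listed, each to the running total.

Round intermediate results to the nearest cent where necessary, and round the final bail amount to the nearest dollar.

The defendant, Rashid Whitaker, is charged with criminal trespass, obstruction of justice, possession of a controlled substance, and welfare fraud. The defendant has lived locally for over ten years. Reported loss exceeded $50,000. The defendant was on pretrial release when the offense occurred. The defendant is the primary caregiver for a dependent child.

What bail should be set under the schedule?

Base amounts from the schedule: criminal trespass $5,500; obstruction of justice $7,100; possession of a controlled substance $23,500; welfare fraud $20,000.
Stacking rule: highest base plus 15% of each additional charge. Highest is possession of a controlled substance at $23,500. Additional: $5,500 × 15% = $825; $7,100 × 15% = $1,065; $20,000 × 15% = $3,000. Combined base = $23,500 + $4,890 = $28,390.
Defendant was on pretrial release at the time (+15%): $28,390 × 1.15 = $32,648.50.
Loss or damage exceeded $50,000 (+40%): $32,648.50 × 1.4 = $45,707.90.
Defendant is the primary caregiver for a dependent (−40%): $45,707.90 × 0.6 = $27,424.74.
Continuous local residence of ten or more years (−10%): $27,424.74 × 0.9 = $24,682.27.
Rounded to the nearest dollar: $24,682.

$24,682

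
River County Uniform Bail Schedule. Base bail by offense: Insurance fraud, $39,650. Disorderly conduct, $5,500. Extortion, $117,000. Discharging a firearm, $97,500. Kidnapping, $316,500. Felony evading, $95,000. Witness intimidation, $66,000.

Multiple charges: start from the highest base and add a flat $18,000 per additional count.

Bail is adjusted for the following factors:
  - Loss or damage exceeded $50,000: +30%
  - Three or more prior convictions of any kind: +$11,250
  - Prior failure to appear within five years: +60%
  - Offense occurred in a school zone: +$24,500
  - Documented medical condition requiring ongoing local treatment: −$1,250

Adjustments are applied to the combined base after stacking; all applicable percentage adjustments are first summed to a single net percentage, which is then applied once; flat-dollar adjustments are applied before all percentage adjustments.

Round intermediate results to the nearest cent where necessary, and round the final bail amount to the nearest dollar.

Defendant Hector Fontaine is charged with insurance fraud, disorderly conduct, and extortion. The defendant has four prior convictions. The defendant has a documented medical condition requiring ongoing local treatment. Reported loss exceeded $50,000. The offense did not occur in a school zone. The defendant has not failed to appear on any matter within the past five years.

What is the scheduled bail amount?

Base amounts from the schedule: insurance fraud $39,650; disorderly conduct $5,500; extortion $117,000.
Stacking rule: highest base plus $18,000 per additional charge. Highest is extortion at $117,000; 2 additional charges → +$36,000. Combined base = $153,000.
Three or more prior convictions of any kind (+$11,250 flat): $153,000 + $11,250 = $164,250.
Documented medical condition requiring ongoing local treatment (−$1,250 flat): $164,250 − $1,250 = $163,000.
Loss or damage exceeded $50,000 (+30%): $163,000 × 1.3 = $211,900.

$211,900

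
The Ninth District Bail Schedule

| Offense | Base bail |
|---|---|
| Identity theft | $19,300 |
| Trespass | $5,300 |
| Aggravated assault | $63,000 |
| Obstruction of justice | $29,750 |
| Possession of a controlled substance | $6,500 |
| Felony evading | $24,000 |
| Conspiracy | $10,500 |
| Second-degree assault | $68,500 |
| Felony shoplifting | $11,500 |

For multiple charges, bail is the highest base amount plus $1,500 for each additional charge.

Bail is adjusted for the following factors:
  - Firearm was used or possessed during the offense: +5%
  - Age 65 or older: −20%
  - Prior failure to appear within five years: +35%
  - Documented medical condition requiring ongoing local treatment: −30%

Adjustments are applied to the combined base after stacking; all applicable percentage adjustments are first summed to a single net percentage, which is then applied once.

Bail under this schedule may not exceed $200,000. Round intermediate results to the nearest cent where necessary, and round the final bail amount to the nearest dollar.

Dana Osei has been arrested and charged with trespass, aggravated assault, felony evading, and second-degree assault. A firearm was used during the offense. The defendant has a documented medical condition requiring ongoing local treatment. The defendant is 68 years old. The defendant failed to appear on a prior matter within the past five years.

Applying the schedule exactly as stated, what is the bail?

Base amounts from the schedule: trespass $5,300; aggravated assault $63,000; felony evading $24,000; second-degree assault $68,500.
Stacking rule: highest base plus $1,500 per additional charge. Highest is second-degree assault at $68,500; 3 additional charges → +$4,500. Combined base = $73,000.
Net percentage adjustment: +5% −20% +35% −30% = −10%. $73,000 × 0.9 = $65,700.
$65,700 is within the $200,000 maximum.

$65,700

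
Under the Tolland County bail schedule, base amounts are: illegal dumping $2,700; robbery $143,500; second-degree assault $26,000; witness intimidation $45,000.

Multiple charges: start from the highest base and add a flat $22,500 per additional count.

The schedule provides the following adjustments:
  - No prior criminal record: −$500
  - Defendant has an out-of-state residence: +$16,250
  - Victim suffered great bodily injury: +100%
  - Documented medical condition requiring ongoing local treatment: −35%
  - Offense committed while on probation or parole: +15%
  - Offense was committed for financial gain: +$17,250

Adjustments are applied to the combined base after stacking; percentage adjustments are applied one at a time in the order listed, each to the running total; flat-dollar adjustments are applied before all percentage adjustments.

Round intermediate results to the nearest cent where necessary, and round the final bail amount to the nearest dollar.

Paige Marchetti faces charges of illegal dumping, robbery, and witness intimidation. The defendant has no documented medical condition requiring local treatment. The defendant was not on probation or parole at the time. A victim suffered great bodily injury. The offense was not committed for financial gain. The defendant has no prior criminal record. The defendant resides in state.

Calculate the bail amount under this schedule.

$376,000

Base amounts from the schedule: illegal dumping $2,700; robbery $143,500; witness intimidation $45,000.
Stacking rule: highest base plus $22,500 per additional charge. Highest is robbery at $143,500; 2 additional charges → +$45,000. Combined base = $188,500.
No prior criminal record (−$500 flat): $188,500 − $500 = $188,000.
Victim suffered great bodily injury (+100%): $188,000 × 2 = $376,000.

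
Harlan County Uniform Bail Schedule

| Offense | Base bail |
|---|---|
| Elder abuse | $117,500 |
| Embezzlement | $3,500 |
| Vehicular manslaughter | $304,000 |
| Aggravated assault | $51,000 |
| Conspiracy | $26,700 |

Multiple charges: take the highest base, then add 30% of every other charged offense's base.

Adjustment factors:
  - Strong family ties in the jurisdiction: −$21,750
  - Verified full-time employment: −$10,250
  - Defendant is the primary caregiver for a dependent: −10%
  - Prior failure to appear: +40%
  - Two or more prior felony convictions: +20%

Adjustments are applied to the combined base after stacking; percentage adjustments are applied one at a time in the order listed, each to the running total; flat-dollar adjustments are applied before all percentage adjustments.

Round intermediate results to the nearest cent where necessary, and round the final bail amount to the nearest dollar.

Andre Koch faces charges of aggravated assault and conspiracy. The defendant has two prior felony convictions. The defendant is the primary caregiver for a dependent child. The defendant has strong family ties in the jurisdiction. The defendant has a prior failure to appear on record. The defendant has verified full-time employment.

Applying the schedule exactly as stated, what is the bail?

Base amounts from the schedule: aggravated assault $51,000; conspiracy $26,700.
Stacking rule: highest base plus 30% of each additional charge. Highest is aggravated assault at $51,000. Additional: $26,700 × 30% = $8,010. Combined base = $51,000 + $8,010 = $59,010.
Strong family ties in the jurisdiction (−$21,750 flat): $59,010 − $21,750 = $37,260.
Verified full-time employment (−$10,250 flat): $37,260 − $10,250 = $27,010.
Defendant is the primary caregiver for a dependent (−10%): $27,010 × 0.9 = $24,309.
Prior failure to appear (+40%): $24,309 × 1.4 = $34,032.60.
Two or more prior felony convictions (+20%): $34,032.60 × 1.2 = $40,839.12.
Rounded to the nearest dollar: $40,839.

$40,839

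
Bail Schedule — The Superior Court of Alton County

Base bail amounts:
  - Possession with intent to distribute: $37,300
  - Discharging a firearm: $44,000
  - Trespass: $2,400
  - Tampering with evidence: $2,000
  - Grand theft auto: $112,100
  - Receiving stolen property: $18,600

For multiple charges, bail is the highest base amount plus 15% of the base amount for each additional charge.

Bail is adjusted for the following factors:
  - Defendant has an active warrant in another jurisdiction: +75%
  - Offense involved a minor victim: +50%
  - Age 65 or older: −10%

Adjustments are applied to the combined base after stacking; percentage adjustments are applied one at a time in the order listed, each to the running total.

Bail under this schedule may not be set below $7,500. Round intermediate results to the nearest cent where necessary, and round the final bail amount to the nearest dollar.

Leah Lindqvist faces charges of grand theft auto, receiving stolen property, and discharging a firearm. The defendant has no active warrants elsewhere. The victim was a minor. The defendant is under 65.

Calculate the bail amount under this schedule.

Base amounts from the schedule: grand theft auto $112,100; receiving stolen property $18,600; discharging a firearm $44,000.
Stacking rule: highest base plus 15% of each additional charge. Highest is grand theft auto at $112,100. Additional: $18,600 × 15% = $2,790; $44,000 × 15% = $6,600. Combined base = $112,100 + $9,390 = $121,490.
Offense involved a minor victim (+50%): $121,490 × 1.5 = $182,235.
$182,235 is at or above the $7,500 minimum.

$182,235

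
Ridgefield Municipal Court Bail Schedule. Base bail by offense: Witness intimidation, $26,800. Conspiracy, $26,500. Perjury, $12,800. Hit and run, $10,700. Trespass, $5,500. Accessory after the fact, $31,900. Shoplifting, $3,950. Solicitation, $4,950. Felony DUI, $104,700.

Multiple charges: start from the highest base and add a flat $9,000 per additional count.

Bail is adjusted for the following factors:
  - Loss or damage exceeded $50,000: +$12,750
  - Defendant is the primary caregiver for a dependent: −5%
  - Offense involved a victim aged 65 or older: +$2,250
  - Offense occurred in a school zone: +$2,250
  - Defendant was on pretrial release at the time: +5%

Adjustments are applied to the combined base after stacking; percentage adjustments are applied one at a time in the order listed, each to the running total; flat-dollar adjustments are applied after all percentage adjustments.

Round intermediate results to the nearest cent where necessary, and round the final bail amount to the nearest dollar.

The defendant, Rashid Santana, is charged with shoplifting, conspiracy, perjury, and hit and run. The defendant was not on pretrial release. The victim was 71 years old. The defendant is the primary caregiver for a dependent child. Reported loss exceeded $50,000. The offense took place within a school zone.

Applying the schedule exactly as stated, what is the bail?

Base amounts from the schedule: shoplifting $3,950; conspiracy $26,500; perjury $12,800; hit and run $10,700.
Stacking rule: highest base plus $9,000 per additional charge. Highest is conspiracy at $26,500; 3 additional charges → +$27,000. Combined base = $53,500.
Defendant is the primary caregiver for a dependent (−5%): $53,500 × 0.95 = $50,825.
Loss or damage exceeded $50,000 (+$12,750 flat): $50,825 + $12,750 = $63,575.
Offense involved a victim aged 65 or older (+$2,250 flat): $63,575 + $2,250 = $65,825.
Offense occurred in a school zone (+$2,250 flat): $65,825 + $2,250 = $68,075.

$68,075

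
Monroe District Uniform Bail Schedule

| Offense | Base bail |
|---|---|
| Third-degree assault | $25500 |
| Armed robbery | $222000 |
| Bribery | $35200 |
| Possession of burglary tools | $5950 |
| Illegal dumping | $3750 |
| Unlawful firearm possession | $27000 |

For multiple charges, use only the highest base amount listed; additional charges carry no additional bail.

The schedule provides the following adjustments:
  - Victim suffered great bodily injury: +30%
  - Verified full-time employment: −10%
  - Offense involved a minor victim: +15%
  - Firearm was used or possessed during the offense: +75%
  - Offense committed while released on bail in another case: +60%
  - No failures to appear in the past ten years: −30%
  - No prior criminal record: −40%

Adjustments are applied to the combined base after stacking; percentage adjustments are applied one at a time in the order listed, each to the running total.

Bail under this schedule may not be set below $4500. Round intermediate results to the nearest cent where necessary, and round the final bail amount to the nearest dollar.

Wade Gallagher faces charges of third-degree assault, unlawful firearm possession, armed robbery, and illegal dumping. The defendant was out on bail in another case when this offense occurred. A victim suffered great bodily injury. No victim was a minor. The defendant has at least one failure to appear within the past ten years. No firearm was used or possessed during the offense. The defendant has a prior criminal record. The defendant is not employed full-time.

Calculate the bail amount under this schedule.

Base amounts from the schedule: third-degree assault $25500; unlawful firearm possession $27000; armed robbery $222000; illegal dumping $3750.
Stacking rule: use the highest base only. Highest is armed robbery at $222000. Combined base = $222000.
Victim suffered great bodily injury (+30%): $222000 × 1.3 = $288600.
Offense committed while released on bail in another case (+60%): $288600 × 1.6 = $461760.
$461760 is at or above the $4500 minimum.

$461760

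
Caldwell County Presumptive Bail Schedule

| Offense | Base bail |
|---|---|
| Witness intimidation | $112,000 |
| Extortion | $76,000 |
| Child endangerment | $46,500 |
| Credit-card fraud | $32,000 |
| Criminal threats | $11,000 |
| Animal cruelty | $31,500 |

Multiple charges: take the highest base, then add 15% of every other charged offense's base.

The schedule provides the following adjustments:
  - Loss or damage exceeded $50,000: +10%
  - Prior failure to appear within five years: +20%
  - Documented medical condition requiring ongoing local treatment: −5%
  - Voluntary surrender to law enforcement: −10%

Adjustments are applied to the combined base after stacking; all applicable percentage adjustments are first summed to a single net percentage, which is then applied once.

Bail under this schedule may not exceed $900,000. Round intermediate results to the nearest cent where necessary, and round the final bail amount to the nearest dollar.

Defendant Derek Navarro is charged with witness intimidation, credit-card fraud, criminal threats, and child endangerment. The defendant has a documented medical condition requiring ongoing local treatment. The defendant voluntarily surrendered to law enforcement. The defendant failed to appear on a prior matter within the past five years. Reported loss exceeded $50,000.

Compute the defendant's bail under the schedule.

Base amounts from the schedule: witness intimidation $112,000; credit-card fraud $32,000; criminal threats $11,000; child endangerment $46,500.
Stacking rule: highest base plus 15% of each additional charge. Highest is witness intimidation at $112,000. Additional: $32,000 × 15% = $4,800; $11,000 × 15% = $1,650; $46,500 × 15% = $6,975. Combined base = $112,000 + $13,425 = $125,425.
Net percentage adjustment: +10% +20% −5% −10% = +15%. $125,425 × 1.15 = $144,238.75.
$144,238.75 is within the $900,000 maximum.
Rounded to the nearest dollar: $144,239.

$144,239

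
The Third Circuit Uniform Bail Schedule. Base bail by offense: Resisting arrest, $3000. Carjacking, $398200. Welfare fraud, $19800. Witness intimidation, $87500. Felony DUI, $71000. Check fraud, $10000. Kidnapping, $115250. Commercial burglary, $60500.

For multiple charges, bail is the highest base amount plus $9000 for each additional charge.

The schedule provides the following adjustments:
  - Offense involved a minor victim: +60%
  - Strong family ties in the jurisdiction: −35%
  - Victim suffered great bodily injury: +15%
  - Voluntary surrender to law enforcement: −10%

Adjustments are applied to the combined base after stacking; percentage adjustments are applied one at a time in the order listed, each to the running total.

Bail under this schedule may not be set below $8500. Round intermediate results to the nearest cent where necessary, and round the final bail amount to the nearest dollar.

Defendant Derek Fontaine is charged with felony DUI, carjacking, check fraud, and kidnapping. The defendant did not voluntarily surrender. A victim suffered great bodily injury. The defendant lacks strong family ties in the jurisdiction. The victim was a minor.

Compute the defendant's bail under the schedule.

Base amounts from the schedule: felony DUI $71000; carjacking $398200; check fraud $10000; kidnapping $115250.
Stacking rule: highest base plus $9000 per additional charge. Highest is carjacking at $398200; 3 additional charges → +$27000. Combined base = $425200.
Offense involved a minor victim (+60%): $425200 × 1.6 = $680320.
Victim suffered great bodily injury (+15%): $680320 × 1.15 = $782368.
$782368 is at or above the $8500 minimum.

$782368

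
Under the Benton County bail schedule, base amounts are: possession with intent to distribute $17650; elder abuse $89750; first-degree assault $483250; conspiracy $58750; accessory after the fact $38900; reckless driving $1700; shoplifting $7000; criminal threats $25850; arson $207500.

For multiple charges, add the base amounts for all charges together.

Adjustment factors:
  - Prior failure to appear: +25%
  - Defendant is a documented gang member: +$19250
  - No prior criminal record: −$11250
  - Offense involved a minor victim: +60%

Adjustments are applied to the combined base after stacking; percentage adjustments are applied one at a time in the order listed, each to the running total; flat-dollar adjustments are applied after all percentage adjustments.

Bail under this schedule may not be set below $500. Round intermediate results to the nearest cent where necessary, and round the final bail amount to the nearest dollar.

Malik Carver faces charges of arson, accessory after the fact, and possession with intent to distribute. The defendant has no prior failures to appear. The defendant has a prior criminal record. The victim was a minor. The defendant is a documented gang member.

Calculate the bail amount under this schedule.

$441730

Base amounts from the schedule: arson $207500; accessory after the fact $38900; possession with intent to distribute $17650.
Stacking rule: sum of all bases. $207500 + $38900 + $17650 = $264050.
Offense involved a minor victim (+60%): $264050 × 1.6 = $422480.
Defendant is a documented gang member (+$19250 flat): $422480 + $19250 = $441730.
$441730 is at or above the $500 minimum.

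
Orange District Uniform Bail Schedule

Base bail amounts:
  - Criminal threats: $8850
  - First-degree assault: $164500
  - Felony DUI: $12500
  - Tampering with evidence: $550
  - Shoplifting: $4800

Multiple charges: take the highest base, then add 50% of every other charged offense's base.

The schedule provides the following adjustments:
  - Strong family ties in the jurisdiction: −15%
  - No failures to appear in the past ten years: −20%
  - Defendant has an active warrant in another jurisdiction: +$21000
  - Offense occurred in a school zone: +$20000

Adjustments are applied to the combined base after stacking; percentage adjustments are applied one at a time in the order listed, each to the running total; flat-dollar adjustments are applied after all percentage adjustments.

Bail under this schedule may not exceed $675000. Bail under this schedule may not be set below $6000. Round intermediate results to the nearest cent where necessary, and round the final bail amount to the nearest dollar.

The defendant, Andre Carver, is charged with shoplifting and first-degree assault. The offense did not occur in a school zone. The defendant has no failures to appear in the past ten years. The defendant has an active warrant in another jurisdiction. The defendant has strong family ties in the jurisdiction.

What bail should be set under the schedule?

$134492

Base amounts from the schedule: shoplifting $4800; first-degree assault $164500.
Stacking rule: highest base plus 50% of each additional charge. Highest is first-degree assault at $164500. Additional: $4800 × 50% = $2400. Combined base = $164500 + $2400 = $166900.
Strong family ties in the jurisdiction (−15%): $166900 × 0.85 = $141865.
No failures to appear in the past ten years (−20%): $141865 × 0.8 = $113492.
Defendant has an active warrant in another jurisdiction (+$21000 flat): $113492 + $21000 = $134492.
$134492 is within the $675000 maximum.
$134492 is at or above the $6000 minimum.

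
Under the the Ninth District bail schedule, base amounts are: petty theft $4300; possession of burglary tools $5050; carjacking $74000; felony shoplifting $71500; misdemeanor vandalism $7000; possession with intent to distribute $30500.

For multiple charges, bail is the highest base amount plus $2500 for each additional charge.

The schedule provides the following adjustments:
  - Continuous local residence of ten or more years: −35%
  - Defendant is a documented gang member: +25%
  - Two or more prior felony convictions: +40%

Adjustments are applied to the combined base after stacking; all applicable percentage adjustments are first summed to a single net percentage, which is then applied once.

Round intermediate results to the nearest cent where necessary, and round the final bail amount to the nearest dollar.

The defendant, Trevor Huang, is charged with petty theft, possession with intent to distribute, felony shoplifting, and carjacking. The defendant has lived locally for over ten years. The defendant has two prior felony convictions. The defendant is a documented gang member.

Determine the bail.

Base amounts from the schedule: petty theft $4300; possession with intent to distribute $30500; felony shoplifting $71500; carjacking $74000.
Stacking rule: highest base plus $2500 per additional charge. Highest is carjacking at $74000; 3 additional charges → +$7500. Combined base = $81500.
Net percentage adjustment: −35% +25% +40% = +30%. $81500 × 1.3 = $105950.

$105950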